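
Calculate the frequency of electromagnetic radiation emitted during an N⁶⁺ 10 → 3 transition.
1.62994e+16 Hz

First, find the transition energy:
E_10 = -13.6057 × 7² / 10² = -6.6667930 eV
E_3 = -13.6057 × 7² / 3² = -74.0754778 eV
|ΔE| = |E_3 - E_10| = 67.4086848 eV

Convert to Joules: E = 67.4086848 eV × (1.602177 × 10⁻¹⁹ J/eV) = 1.0800064e-17 J

Using E = hf:
f = E/h = 1.0800064e-17 J / (6.62607 × 10⁻³⁴ J·s)
f = 1.62994e+16 Hz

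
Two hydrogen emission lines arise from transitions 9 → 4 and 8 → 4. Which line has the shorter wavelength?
9 → 4

Calculate the energy for each transition:

Transition 9 → 4:
ΔE₁ = |E_4 - E_9| = |-13.6057/4² - (-13.6057/9²)|
ΔE₁ = |-0.850356250000 - (-0.167971604938)| = 0.682384645 eV

Transition 8 → 4:
ΔE₂ = |E_4 - E_8| = |-13.6057/4² - (-13.6057/8²)|
ΔE₂ = |-0.850356250000 - (-0.212589062500)| = 0.637767188 eV

Since 0.682384645 eV > 0.637767188 eV, the transition 9 → 4 emits the more energetic photon.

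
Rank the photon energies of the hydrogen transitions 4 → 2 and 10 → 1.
10 → 1

Calculate the energy for each transition:

Transition 4 → 2:
ΔE₁ = |E_2 - E_4| = |-13.6057/2² - (-13.6057/4²)|
ΔE₁ = |-3.4014250000 - (-0.8503562500)| = 2.5510688 eV

Transition 10 → 1:
ΔE₂ = |E_1 - E_10| = |-13.6057/1² - (-13.6057/10²)|
ΔE₂ = |-13.6057000000 - (-0.1360570000)| = 13.4696430 eV

Since 13.4696430 eV > 2.5510688 eV, the transition 10 → 1 emits the more energetic photon.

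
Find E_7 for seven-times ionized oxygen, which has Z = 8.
-17.7707 eV

For hydrogen-like ions, the energy levels scale with Z²:
E_n = -13.6057 Z² / n² eV

For O⁷⁺ (Z = 8) at n = 7:
E_7 = -13.6057 × 8² / 7²
E_7 = -13.6057 × 64 / 49
E_7 = -870.7648 / 49
E_7 = -17.7707 eV

The energy is 64 times more negative than hydrogen at the same n due to the stronger nuclear charge.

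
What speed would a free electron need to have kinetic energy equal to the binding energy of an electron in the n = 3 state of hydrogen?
7.29231e+05 m/s (or 0.243245% of c)

The binding energy at n = 3 for hydrogen is:
E_3 = -13.6057/3² = -1.51174444 eV
|E_3| = 1.51174444 eV

Convert to Joules:
KE = 1.51174444 eV × (1.602177 × 10⁻¹⁹ J/eV) = 2.4220822e-19 J

Using KE = ½mv²:
v = √(2·KE/m_e)
v = √(2 × 2.4220822e-19 J / 9.10938 × 10⁻³¹ kg)
v = 7.29231e+05 m/s

This is approximately 0.243245% the speed of light.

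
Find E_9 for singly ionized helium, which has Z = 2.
-0.6719 eV

For hydrogen-like ions, the energy levels scale with Z²:
E_n = -13.6057 Z² / n² eV

For He⁺ (Z = 2) at n = 9:
E_9 = -13.6057 × 2² / 9²
E_9 = -13.6057 × 4 / 81
E_9 = -54.4228 / 81
E_9 = -0.6719 eV

The energy is 4 times more negative than hydrogen at the same n due to the stronger nuclear charge.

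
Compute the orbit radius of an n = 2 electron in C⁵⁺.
0.03528 nm (or 0.35279 Å)

The Bohr radius formula is:
r_n = n² a₀ / Z

where a₀ = 0.05291772 nm is the Bohr radius.

For C⁵⁺ (Z = 6) at n = 2:
r_2 = 2² × 0.05291772 nm / 6
r_2 = 4 × 0.05291772 nm / 6
r_2 = 0.211671 nm / 6
r_2 = 0.03528 nm

The electron orbits at approximately 0.03528 nm from the nucleus.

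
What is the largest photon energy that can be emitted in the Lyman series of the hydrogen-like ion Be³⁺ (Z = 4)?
217.691 eV

The series limit corresponds to the transition from n = ∞ to n = 1.
This is the highest energy (shortest wavelength) transition in the Lyman series.

E_∞ = 0 eV
E_1 = -13.6057 × 4² / 1² = -217.691 eV

Energy at series limit:
ΔE = E_∞ - E_1 = 0 - (-217.691) = 217.691 eV

This energy equals the ionization energy from the n = 1 state of Be³⁺.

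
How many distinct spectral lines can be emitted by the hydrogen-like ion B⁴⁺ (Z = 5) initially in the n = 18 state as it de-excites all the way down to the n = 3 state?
120

The electron can occupy levels n = 3, 4, ..., 18 during de-excitation — that is m = 18 - 3 + 1 = 16 distinct levels.

The number of distinct spectral lines equals the number of ways to choose 2 of these m levels (each pair gives one possible emission transition):

Number of lines = m(m-1)/2 = 16×15/2 = 120

These correspond to all possible transitions between the 16 levels:
18 → 17, 18 → 16, 18 → 15, 18 → 14, 18 → 13, 18 → 12, 18 → 11, 18 → 10...

Each transition produces a photon with a unique energy (and thus wavelength). This count does not depend on Z.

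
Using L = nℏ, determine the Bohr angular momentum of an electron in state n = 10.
1.055e-33 J·s (or 10ℏ)

In the Bohr model, angular momentum is quantized:
L = nℏ

where ℏ = h/(2π) = 1.05457e-34 J·s

For n = 10:
L = 10 × 1.05457e-34 J·s
L = 1.055e-33 J·s

This can also be written as L = 10ℏ.
The angular momentum is an integer multiple of the reduced Planck constant.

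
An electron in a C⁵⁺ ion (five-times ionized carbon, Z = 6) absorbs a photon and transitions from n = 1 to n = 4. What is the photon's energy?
459.192375 eV

The energy levels of a hydrogen-like atom are E_n = -13.6057 Z² eV / n².

Energy at n = 1: E_1 = -13.6057 × 6² / 1² = -489.805200000 eV
Energy at n = 4: E_4 = -13.6057 × 6² / 4² = -30.612825000 eV

The excitation energy is the difference:
ΔE = E_4 - E_1
ΔE = -30.612825000 - (-489.805200000)
ΔE = 459.192375 eV

Since this is positive, energy must be absorbed (photon absorption).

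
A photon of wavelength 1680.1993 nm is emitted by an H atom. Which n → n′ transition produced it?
n = 11 → n = 4

First, find the photon energy from the wavelength (hc = 1239.84 eV·nm):
E = hc/λ = 1239.84 eV·nm / 1680.1993 nm = 0.73791246 eV

The energy levels of hydrogen satisfy E_n = -13.6057 / n² eV, so an emission n_i → n_f releases
ΔE = 13.6057 × (1/n_f² − 1/n_i²) eV.

Setting ΔE equal to the photon energy:
1/n_f² − 1/n_i² = 0.73791246 / 13.6057 = 0.054235538

Since 1/n_i² must be positive, we need 1/n_f² > 0.054235538, i.e. n_f ≤ 4. For each allowed n_f, solve n_i = (1/n_f² − 0.054235538)^(−1/2) and check whether it is a whole number:
  n_f = 1: 1/n_i² = 1.000000000 − 0.054235538 = 0.945764462 → n_i = 1.028  (not an integer) ✗
  n_f = 2: 1/n_i² = 0.250000000 − 0.054235538 = 0.195764462 → n_i = 2.260  (not an integer) ✗
  n_f = 3: 1/n_i² = 0.111111111 − 0.054235538 = 0.056875573 → n_i = 4.193  (not an integer) ✗
  n_f = 4: 1/n_i² = 0.062500000 − 0.054235538 = 0.008264462 → n_i = 11.000  → integer, n_i = 11 ✓

Only n_f = 4 gives an integer upper level, n_i = 11.

The transition is from n = 11 to n = 4 (emission).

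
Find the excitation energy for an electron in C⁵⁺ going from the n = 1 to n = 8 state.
482.15199 eV

The energy levels of a hydrogen-like atom are E_n = -13.6057 Z² eV / n².

Energy at n = 1: E_1 = -13.6057 × 6² / 1² = -489.80520000 eV
Energy at n = 8: E_8 = -13.6057 × 6² / 8² = -7.65320625 eV

The excitation energy is the difference:
ΔE = E_8 - E_1
ΔE = -7.65320625 - (-489.80520000)
ΔE = 482.15199 eV

Since this is positive, energy must be absorbed (photon absorption).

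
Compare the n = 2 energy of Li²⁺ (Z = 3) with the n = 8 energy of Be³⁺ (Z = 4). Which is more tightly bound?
Li²⁺ at n = 2 (E = -30.61283 eV)

Using E_n = -13.6057 Z² / n² eV:

Li²⁺ (Z = 3) at n = 2:
E = -13.6057 × 3² / 2² = -13.6057 × 9 / 4 = -30.61282500 eV

Be³⁺ (Z = 4) at n = 8:
E = -13.6057 × 4² / 8² = -13.6057 × 16 / 64 = -3.40142500 eV

Since -30.61282500 eV < -3.40142500 eV,
Li²⁺ at n = 2 is more tightly bound (requires more energy to ionize).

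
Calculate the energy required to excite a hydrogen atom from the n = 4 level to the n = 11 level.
0.74 eV

The energy levels of a hydrogen-like atom are E_n = -13.6057 eV / n².

Energy at n = 4: E_4 = -13.6057 / 4² = -0.85036 eV
Energy at n = 11: E_11 = -13.6057 / 11² = -0.11244 eV

The excitation energy is the difference:
ΔE = E_11 - E_4
ΔE = -0.11244 - (-0.85036)
ΔE = 0.74 eV

Since this is positive, energy must be absorbed (photon absorption).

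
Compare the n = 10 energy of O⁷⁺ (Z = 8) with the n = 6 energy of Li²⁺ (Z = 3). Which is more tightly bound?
O⁷⁺ at n = 10 (E = -8.71 eV)

Using E_n = -13.6057 Z² / n² eV:

O⁷⁺ (Z = 8) at n = 10:
E = -13.6057 × 8² / 10² = -13.6057 × 64 / 100 = -8.70765 eV

Li²⁺ (Z = 3) at n = 6:
E = -13.6057 × 3² / 6² = -13.6057 × 9 / 36 = -3.40143 eV

Since -8.70765 eV < -3.40143 eV,
O⁷⁺ at n = 10 is more tightly bound (requires more energy to ionize).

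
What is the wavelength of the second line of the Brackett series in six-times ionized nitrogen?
53.5601 nm

The lines of a series are numbered from the longest wavelength (smallest ΔE) outward; the second line is the transition from n = n_f + 2 to n_f.
The Brackett series has all transitions ending at n_f = 4.

For N⁶⁺ (Z = 7), the second line (β-line) is the jump from n = 6 to n = 4:
E_6 = -13.6057 × 7² / 6² = -18.518869 eV
E_4 = -13.6057 × 7² / 4² = -41.667456 eV
ΔE = E_6 - E_4 = 23.148587 eV

λ = hc/E = 1239.84 eV·nm / 23.148587 eV
λ = 53.5601 nm

This is the β-line of the Brackett series in N⁶⁺.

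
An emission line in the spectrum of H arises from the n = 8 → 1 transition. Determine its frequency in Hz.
3.2384e+15 Hz

First, find the transition energy:
E_8 = -13.6057 / 8² = -0.212589 eV
E_1 = -13.6057 / 1² = -13.605700 eV
|ΔE| = |E_1 - E_8| = 13.393111 eV

Convert to Joules: E = 13.393111 eV × (1.602177 × 10⁻¹⁹ J/eV) = 2.145813e-18 J

Using E = hf:
f = E/h = 2.145813e-18 J / (6.62607 × 10⁻³⁴ J·s)
f = 3.2384e+15 Hz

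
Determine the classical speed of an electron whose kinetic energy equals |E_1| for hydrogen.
2.19e+06 m/s (or 0.7297% of c)

The binding energy at n = 1 for hydrogen is:
E_1 = -13.6057/1² = -13.605700 eV
|E_1| = 13.605700 eV

Convert to Joules:
KE = 13.605700 eV × (1.602177 × 10⁻¹⁹ J/eV) = 2.1799e-18 J

Using KE = ½mv²:
v = √(2·KE/m_e)
v = √(2 × 2.1799e-18 J / 9.10938 × 10⁻³¹ kg)
v = 2.19e+06 m/s

This is approximately 0.7297% the speed of light.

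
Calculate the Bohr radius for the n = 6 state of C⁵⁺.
0.3175 nm (or 3.1751 Å)

The Bohr radius formula is:
r_n = n² a₀ / Z

where a₀ = 0.0529177 nm is the Bohr radius.

For C⁵⁺ (Z = 6) at n = 6:
r_6 = 6² × 0.0529177 nm / 6
r_6 = 36 × 0.0529177 nm / 6
r_6 = 1.90504 nm / 6
r_6 = 0.3175 nm

The electron orbits at approximately 0.3175 nm from the nucleus.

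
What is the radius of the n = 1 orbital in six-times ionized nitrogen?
0.0076 nm (or 0.0756 Å)

The Bohr radius formula is:
r_n = n² a₀ / Z

where a₀ = 0.0529177 nm is the Bohr radius.

For N⁶⁺ (Z = 7) at n = 1:
r_1 = 1² × 0.0529177 nm / 7
r_1 = 1 × 0.0529177 nm / 7
r_1 = 0.05292 nm / 7
r_1 = 0.0076 nm

The electron orbits at approximately 0.0076 nm from the nucleus.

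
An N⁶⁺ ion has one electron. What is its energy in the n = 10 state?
-6.66679 eV

For hydrogen-like ions, the energy levels scale with Z²:
E_n = -13.6057 Z² / n² eV

For N⁶⁺ (Z = 7) at n = 10:
E_10 = -13.6057 × 7² / 10²
E_10 = -13.6057 × 49 / 100
E_10 = -666.6793 / 100
E_10 = -6.66679 eV

The energy is 49 times more negative than hydrogen at the same n due to the stronger nuclear charge.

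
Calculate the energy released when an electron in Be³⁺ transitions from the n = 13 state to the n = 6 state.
4.7589 eV

The energy levels are E_n = -13.6057 Z² eV / n².

Energy at n = 13: E_13 = -13.6057 × 4² / 13² = -1.2881136 eV
Energy at n = 6: E_6 = -13.6057 × 4² / 6² = -6.0469778 eV

For emission (electron falling to lower state), the photon energy is:
E_photon = E_13 - E_6 = |-1.2881136 - (-6.0469778)|
E_photon = 4.7589 eV

This energy is carried away by the emitted photon.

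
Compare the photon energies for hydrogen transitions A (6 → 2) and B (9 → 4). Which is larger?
6 → 2

Calculate the energy for each transition:

Transition 6 → 2:
ΔE₁ = |E_2 - E_6| = |-13.6057/2² - (-13.6057/6²)|
ΔE₁ = |-3.40142500 - (-0.37793611)| = 3.02349 eV

Transition 9 → 4:
ΔE₂ = |E_4 - E_9| = |-13.6057/4² - (-13.6057/9²)|
ΔE₂ = |-0.85035625 - (-0.16797160)| = 0.68238 eV

Since 3.02349 eV > 0.68238 eV, the transition 6 → 2 emits the more energetic photon.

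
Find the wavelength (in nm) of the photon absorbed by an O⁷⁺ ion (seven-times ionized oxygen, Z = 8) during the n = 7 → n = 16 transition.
86.2840 nm

First, find the transition energy using E_n = -13.6057 Z² / n² eV:
E_7 = -13.6057 × 8² / 7² = -17.770710 eV
E_16 = -13.6057 × 8² / 16² = -3.401425 eV

Photon energy: |ΔE| = |E_16 - E_7| = 14.369285 eV

Convert to wavelength using E = hc/λ with hc = 1239.84 eV·nm:
λ = hc/E = 1239.84 eV·nm / 14.369285 eV
λ = 86.2840 nm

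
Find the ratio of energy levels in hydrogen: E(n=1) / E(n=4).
16.000

Using E_n = -13.6057 Z² / n² eV with Z = 1:

E_1 = -13.6057 / 1² = -13.6057 / 1 = -13.605700000 eV
E_4 = -13.6057 / 4² = -13.6057 / 16 = -0.850356250 eV

The ratio is:
E_1/E_4 = (-13.605700000) / (-0.850356250)
E_1/E_4 = (-13.6057/1) / (-13.6057/16)
E_1/E_4 = 16/1
E_1/E_4 = 16.000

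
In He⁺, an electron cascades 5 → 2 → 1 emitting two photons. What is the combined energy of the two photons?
52.2459 eV

The energy levels of He⁺ are E_n = -13.6057 × 2² / n² eV.

First transition (5 → 2):
ΔE₁ = |E_2 - E_5|
ΔE₁ = |-13.6057000000 - (-2.1769120000)| = 11.4287880 eV

Second transition (2 → 1):
ΔE₂ = |E_1 - E_2|
ΔE₂ = |-54.4228000000 - (-13.6057000000)| = 40.8171000 eV

Total energy released:
E_total = ΔE₁ + ΔE₂ = 11.4287880 + 40.8171000 = 52.2459 eV

Note: This equals the direct transition 5 → 1: 52.2459 eV ✓
Energy is conserved regardless of the path taken.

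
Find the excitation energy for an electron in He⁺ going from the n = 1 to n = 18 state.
54.254828 eV

The energy levels of a hydrogen-like atom are E_n = -13.6057 Z² eV / n².

Energy at n = 1: E_1 = -13.6057 × 2² / 1² = -54.422800000 eV
Energy at n = 18: E_18 = -13.6057 × 2² / 18² = -0.167971605 eV

The excitation energy is the difference:
ΔE = E_18 - E_1
ΔE = -0.167971605 - (-54.422800000)
ΔE = 54.254828 eV

Since this is positive, energy must be absorbed (photon absorption).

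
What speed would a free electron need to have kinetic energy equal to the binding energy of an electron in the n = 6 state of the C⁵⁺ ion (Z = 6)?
2.19e+06 m/s (or 0.730% of c)

The binding energy at n = 6 for C⁵⁺ is:
E_6 = -13.6057 × 6²/6² = -13.60570 eV
|E_6| = 13.60570 eV

Convert to Joules:
KE = 13.60570 eV × (1.602177 × 10⁻¹⁹ J/eV) = 2.1799e-18 J

Using KE = ½mv²:
v = √(2·KE/m_e)
v = √(2 × 2.1799e-18 J / 9.10938 × 10⁻³¹ kg)
v = 2.19e+06 m/s

This is approximately 0.730% the speed of light.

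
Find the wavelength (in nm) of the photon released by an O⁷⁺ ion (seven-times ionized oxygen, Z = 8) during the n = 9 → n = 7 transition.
176.602115 nm

First, find the transition energy using E_n = -13.6057 Z² / n² eV:
E_9 = -13.6057 × 8² / 9² = -10.7501827160 eV
E_7 = -13.6057 × 8² / 7² = -17.7707102041 eV

Photon energy: |ΔE| = |E_7 - E_9| = 7.0205274881 eV

Convert to wavelength using E = hc/λ with hc = 1239.84 eV·nm:
λ = hc/E = 1239.84 eV·nm / 7.0205274881 eV
λ = 176.602115 nm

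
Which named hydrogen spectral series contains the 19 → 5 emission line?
Pfund series

The spectral series in hydrogen are named based on the final (lower) energy level:
- Lyman series: n_final = 1 (ultraviolet)
- Balmer series: n_final = 2 (visible/near-UV)
- Paschen series: n_final = 3 (infrared)
- Brackett series: n_final = 4 (infrared)
- Pfund series: n_final = 5 (far infrared)

Since this transition ends at n = 5, it belongs to the Pfund series.

For reference, this 19 → 5 line has photon energy
ΔE = 13.6057 eV × (1/5² - 1/19²) = 0.50653908 eV,
corresponding to wavelength λ = hc/ΔE = 1239.84 eV·nm / 0.50653908 eV = 2447.67 nm in the far infrared region.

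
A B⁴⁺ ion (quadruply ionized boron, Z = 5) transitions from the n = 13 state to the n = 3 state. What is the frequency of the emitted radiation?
8.65e+15 Hz

First, find the transition energy:
E_13 = -13.6057 × 5² / 13² = -2.0127 eV
E_3 = -13.6057 × 5² / 3² = -37.7936 eV
|ΔE| = |E_3 - E_13| = 35.7809 eV

Convert to Joules: E = 35.7809 eV × (1.602177 × 10⁻¹⁹ J/eV) = 5.7327e-18 J

Using E = hf:
f = E/h = 5.7327e-18 J / (6.62607 × 10⁻³⁴ J·s)
f = 8.65e+15 Hz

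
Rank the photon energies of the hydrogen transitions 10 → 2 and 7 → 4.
10 → 2

Calculate the energy for each transition:

Transition 10 → 2:
ΔE₁ = |E_2 - E_10| = |-13.6057/2² - (-13.6057/10²)|
ΔE₁ = |-3.40142500000 - (-0.13605700000)| = 3.26536800 eV

Transition 7 → 4:
ΔE₂ = |E_4 - E_7| = |-13.6057/4² - (-13.6057/7²)|
ΔE₂ = |-0.85035625000 - (-0.27766734694)| = 0.57268890 eV

Since 3.26536800 eV > 0.57268890 eV, the transition 10 → 2 emits the more energetic photon.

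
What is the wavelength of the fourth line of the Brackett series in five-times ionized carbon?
54.000897 nm

The lines of a series are numbered from the longest wavelength (smallest ΔE) outward; the fourth line is the transition from n = n_f + 4 to n_f.
The Brackett series has all transitions ending at n_f = 4.

For C⁵⁺ (Z = 6), the fourth line (δ-line) is the jump from n = 8 to n = 4:
E_8 = -13.6057 × 6² / 8² = -7.65320625 eV
E_4 = -13.6057 × 6² / 4² = -30.61282500 eV
ΔE = E_8 - E_4 = 22.95961875 eV

λ = hc/E = 1239.84 eV·nm / 22.95961875 eV
λ = 54.000897 nm

This is the δ-line of the Brackett series in C⁵⁺.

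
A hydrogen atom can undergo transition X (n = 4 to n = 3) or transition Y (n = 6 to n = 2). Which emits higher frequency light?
6 → 2

Calculate the energy for each transition:

Transition 4 → 3:
ΔE₁ = |E_3 - E_4| = |-13.6057/3² - (-13.6057/4²)|
ΔE₁ = |-1.511744444 - (-0.850356250)| = 0.661388 eV

Transition 6 → 2:
ΔE₂ = |E_2 - E_6| = |-13.6057/2² - (-13.6057/6²)|
ΔE₂ = |-3.401425000 - (-0.377936111)| = 3.023489 eV

Since 3.023489 eV > 0.661388 eV, the transition 6 → 2 emits the more energetic photon.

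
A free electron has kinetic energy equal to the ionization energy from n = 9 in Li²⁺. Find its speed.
7.29231e+05 m/s (or 0.24325% of c)

The binding energy at n = 9 for Li²⁺ is:
E_9 = -13.6057 × 3²/9² = -1.51174444 eV
|E_9| = 1.51174444 eV

Convert to Joules:
KE = 1.51174444 eV × (1.602177 × 10⁻¹⁹ J/eV) = 2.4220822e-19 J

Using KE = ½mv²:
v = √(2·KE/m_e)
v = √(2 × 2.4220822e-19 J / 9.10938 × 10⁻³¹ kg)
v = 7.29231e+05 m/s

This is approximately 0.24325% the speed of light.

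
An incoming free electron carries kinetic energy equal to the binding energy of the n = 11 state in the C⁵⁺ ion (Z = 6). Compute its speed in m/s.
1.19329e+06 m/s (or 0.3980% of c)

The binding energy at n = 11 for C⁵⁺ is:
E_11 = -13.6057 × 6²/11² = -4.04797686 eV
|E_11| = 4.04797686 eV

Convert to Joules:
KE = 4.04797686 eV × (1.602177 × 10⁻¹⁹ J/eV) = 6.4855754e-19 J

Using KE = ½mv²:
v = √(2·KE/m_e)
v = √(2 × 6.4855754e-19 J / 9.10938 × 10⁻³¹ kg)
v = 1.19329e+06 m/s

This is approximately 0.3980% the speed of light.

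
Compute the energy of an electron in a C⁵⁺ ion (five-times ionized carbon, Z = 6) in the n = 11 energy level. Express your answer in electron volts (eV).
-4.04798 eV

The energy levels of a hydrogen-like atom are given by:
E_n = -13.6057 Z² / n² eV  (with Z = 6 for C⁵⁺)

For n = 11:
E_11 = -13.6057 × 6² / 11²
E_11 = -13.6057 × 36 / 121
E_11 = -4.04798 eV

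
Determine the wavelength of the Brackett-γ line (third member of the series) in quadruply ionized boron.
86.60 nm

The lines of a series are numbered from the longest wavelength (smallest ΔE) outward; the third line is the transition from n = n_f + 3 to n_f.
The Brackett series has all transitions ending at n_f = 4.

For B⁴⁺ (Z = 5), the third line (γ-line) is the jump from n = 7 to n = 4:
E_7 = -13.6057 × 5² / 7² = -6.9417 eV
E_4 = -13.6057 × 5² / 4² = -21.2589 eV
ΔE = E_7 - E_4 = 14.3172 eV

λ = hc/E = 1239.84 eV·nm / 14.3172 eV
λ = 86.60 nm

This is the γ-line of the Brackett series in B⁴⁺.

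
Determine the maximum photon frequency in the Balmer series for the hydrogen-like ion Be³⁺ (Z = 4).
1.32e+16 Hz

The series limit corresponds to the transition from n = ∞ to n = 2.
This is the highest energy (shortest wavelength) transition in the Balmer series.

E_∞ = 0 eV
E_2 = -13.6057 × 4² / 2² = -54.4228 eV

Energy at series limit:
ΔE = E_∞ - E_2 = 0 - (-54.4228) = 54.4228 eV
E = 54.4228 eV × (1.602177 × 10⁻¹⁹ J/eV) = 8.7195e-18 J
f = E/h = 8.7195e-18 J / (6.62607 × 10⁻³⁴ J·s) = 1.32e+16 Hz

This energy equals the ionization energy from the n = 2 state of Be³⁺.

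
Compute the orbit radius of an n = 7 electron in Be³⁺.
0.6482 nm (or 6.4824 Å)

The Bohr radius formula is:
r_n = n² a₀ / Z

where a₀ = 0.0529177 nm is the Bohr radius.

For Be³⁺ (Z = 4) at n = 7:
r_7 = 7² × 0.0529177 nm / 4
r_7 = 49 × 0.0529177 nm / 4
r_7 = 2.59297 nm / 4
r_7 = 0.6482 nm

The electron orbits at approximately 0.6482 nm from the nucleus.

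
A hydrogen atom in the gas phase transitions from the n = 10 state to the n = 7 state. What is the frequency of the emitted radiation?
3.42412e+13 Hz

First, find the transition energy:
E_10 = -13.6057 / 10² = -0.136057000 eV
E_7 = -13.6057 / 7² = -0.277667347 eV
|ΔE| = |E_7 - E_10| = 0.141610347 eV

Convert to Joules: E = 0.141610347 eV × (1.602177 × 10⁻¹⁹ J/eV) = 2.2688484e-20 J

Using E = hf:
f = E/h = 2.2688484e-20 J / (6.62607 × 10⁻³⁴ J·s)
f = 3.42412e+13 Hz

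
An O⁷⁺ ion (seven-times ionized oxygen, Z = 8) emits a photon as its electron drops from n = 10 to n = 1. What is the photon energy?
862.06 eV

The energy levels are E_n = -13.6057 Z² eV / n².

Energy at n = 10: E_10 = -13.6057 × 8² / 10² = -8.70765 eV
Energy at n = 1: E_1 = -13.6057 × 8² / 1² = -870.76480 eV

For emission (electron falling to lower state), the photon energy is:
E_photon = E_10 - E_1 = |-8.70765 - (-870.76480)|
E_photon = 862.06 eV

This energy is carried away by the emitted photon.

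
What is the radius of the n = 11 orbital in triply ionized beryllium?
1.6008 nm (or 16.0076 Å)

The Bohr radius formula is:
r_n = n² a₀ / Z

where a₀ = 0.0529177 nm is the Bohr radius.

For Be³⁺ (Z = 4) at n = 11:
r_11 = 11² × 0.0529177 nm / 4
r_11 = 121 × 0.0529177 nm / 4
r_11 = 6.40304 nm / 4
r_11 = 1.6008 nm

The electron orbits at approximately 1.6008 nm from the nucleus.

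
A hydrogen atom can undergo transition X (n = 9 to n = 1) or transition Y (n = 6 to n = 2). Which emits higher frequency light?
9 → 1

Calculate the energy for each transition:

Transition 9 → 1:
ΔE₁ = |E_1 - E_9| = |-13.6057/1² - (-13.6057/9²)|
ΔE₁ = |-13.6057000000 - (-0.1679716049)| = 13.4377284 eV

Transition 6 → 2:
ΔE₂ = |E_2 - E_6| = |-13.6057/2² - (-13.6057/6²)|
ΔE₂ = |-3.4014250000 - (-0.3779361111)| = 3.0234889 eV

Since 13.4377284 eV > 3.0234889 eV, the transition 9 → 1 emits the more energetic photon.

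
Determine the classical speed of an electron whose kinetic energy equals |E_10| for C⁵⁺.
1.313e+06 m/s (or 0.4378% of c)

The binding energy at n = 10 for C⁵⁺ is:
E_10 = -13.6057 × 6²/10² = -4.898052 eV
|E_10| = 4.898052 eV

Convert to Joules:
KE = 4.898052 eV × (1.602177 × 10⁻¹⁹ J/eV) = 7.84755e-19 J

Using KE = ½mv²:
v = √(2·KE/m_e)
v = √(2 × 7.84755e-19 J / 9.10938 × 10⁻³¹ kg)
v = 1.313e+06 m/s

This is approximately 0.4378% the speed of light.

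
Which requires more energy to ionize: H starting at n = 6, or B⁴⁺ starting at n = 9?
B⁴⁺ at n = 9 (E = -4.20 eV)

Using E_n = -13.6057 Z² / n² eV:

H (Z = 1) at n = 6:
E = -13.6057 × 1² / 6² = -13.6057 × 1 / 36 = -0.37794 eV

B⁴⁺ (Z = 5) at n = 9:
E = -13.6057 × 5² / 9² = -13.6057 × 25 / 81 = -4.19929 eV

Since -4.19929 eV < -0.37794 eV,
B⁴⁺ at n = 9 is more tightly bound (requires more energy to ionize).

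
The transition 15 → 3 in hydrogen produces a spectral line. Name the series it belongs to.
Paschen series

The spectral series in hydrogen are named based on the final (lower) energy level:
- Lyman series: n_final = 1 (ultraviolet)
- Balmer series: n_final = 2 (visible/near-UV)
- Paschen series: n_final = 3 (infrared)
- Brackett series: n_final = 4 (infrared)
- Pfund series: n_final = 5 (far infrared)

Since this transition ends at n = 3, it belongs to the Paschen series.

For reference, this 15 → 3 line has photon energy
ΔE = 13.6057 eV × (1/3² - 1/15²) = 1.4512746667 eV,
corresponding to wavelength λ = hc/ΔE = 1239.84 eV·nm / 1.4512746667 eV = 854.311061 nm in the infrared region.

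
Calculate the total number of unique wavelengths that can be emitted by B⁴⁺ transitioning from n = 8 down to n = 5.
6

The electron can occupy levels n = 5, 6, ..., 8 during de-excitation — that is m = 8 - 5 + 1 = 4 distinct levels.

The number of distinct spectral lines equals the number of ways to choose 2 of these m levels (each pair gives one possible emission transition):

Number of lines = m(m-1)/2 = 4×3/2 = 6

These correspond to all possible transitions between the 4 levels:
8 → 7, 8 → 6, 8 → 5, 7 → 6, 7 → 5, 6 → 5

Each transition produces a photon with a unique energy (and thus wavelength). This count does not depend on Z.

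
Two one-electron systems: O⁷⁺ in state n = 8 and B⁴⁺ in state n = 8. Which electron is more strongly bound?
O⁷⁺ at n = 8 (E = -13.61 eV)

Using E_n = -13.6057 Z² / n² eV:

O⁷⁺ (Z = 8) at n = 8:
E = -13.6057 × 8² / 8² = -13.6057 × 64 / 64 = -13.60570 eV

B⁴⁺ (Z = 5) at n = 8:
E = -13.6057 × 5² / 8² = -13.6057 × 25 / 64 = -5.31473 eV

Since -13.60570 eV < -5.31473 eV,
O⁷⁺ at n = 8 is more tightly bound (requires more energy to ionize).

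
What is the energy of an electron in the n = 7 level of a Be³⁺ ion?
-4.4427 eV

For hydrogen-like ions, the energy levels scale with Z²:
E_n = -13.6057 Z² / n² eV

For Be³⁺ (Z = 4) at n = 7:
E_7 = -13.6057 × 4² / 7²
E_7 = -13.6057 × 16 / 49
E_7 = -217.6912 / 49
E_7 = -4.4427 eV

The energy is 16 times more negative than hydrogen at the same n due to the stronger nuclear charge.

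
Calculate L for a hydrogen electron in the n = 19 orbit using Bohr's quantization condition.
2.00e-33 J·s (or 19ℏ)

In the Bohr model, angular momentum is quantized:
L = nℏ

where ℏ = h/(2π) = 1.0546e-34 J·s

For n = 19:
L = 19 × 1.0546e-34 J·s
L = 2.00e-33 J·s

This can also be written as L = 19ℏ.
The angular momentum is an integer multiple of the reduced Planck constant.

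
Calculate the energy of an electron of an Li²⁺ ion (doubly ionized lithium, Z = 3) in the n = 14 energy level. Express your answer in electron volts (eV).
-0.62475 eV

The energy levels of a hydrogen-like atom are given by:
E_n = -13.6057 Z² / n² eV  (with Z = 3 for Li²⁺)

For n = 14:
E_14 = -13.6057 × 3² / 14²
E_14 = -13.6057 × 9 / 196
E_14 = -0.62475 eV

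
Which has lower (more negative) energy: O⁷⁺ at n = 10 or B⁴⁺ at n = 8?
O⁷⁺ at n = 10 (E = -8.71 eV)

Using E_n = -13.6057 Z² / n² eV:

O⁷⁺ (Z = 8) at n = 10:
E = -13.6057 × 8² / 10² = -13.6057 × 64 / 100 = -8.70765 eV

B⁴⁺ (Z = 5) at n = 8:
E = -13.6057 × 5² / 8² = -13.6057 × 25 / 64 = -5.31473 eV

Since -8.70765 eV < -5.31473 eV,
O⁷⁺ at n = 10 is more tightly bound (requires more energy to ionize).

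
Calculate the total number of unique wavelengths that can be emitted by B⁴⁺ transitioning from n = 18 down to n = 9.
45

The electron can occupy levels n = 9, 10, ..., 18 during de-excitation — that is m = 18 - 9 + 1 = 10 distinct levels.

The number of distinct spectral lines equals the number of ways to choose 2 of these m levels (each pair gives one possible emission transition):

Number of lines = m(m-1)/2 = 10×9/2 = 45

These correspond to all possible transitions between the 10 levels:
18 → 17, 18 → 16, 18 → 15, 18 → 14, 18 → 13, 18 → 12, 18 → 11, 18 → 10...

Each transition produces a photon with a unique energy (and thus wavelength). This count does not depend on Z.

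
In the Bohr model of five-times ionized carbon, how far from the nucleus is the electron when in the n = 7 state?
0.43216 nm (or 4.32161 Å)

The Bohr radius formula is:
r_n = n² a₀ / Z

where a₀ = 0.05291772 nm is the Bohr radius.

For C⁵⁺ (Z = 6) at n = 7:
r_7 = 7² × 0.05291772 nm / 6
r_7 = 49 × 0.05291772 nm / 6
r_7 = 2.592968 nm / 6
r_7 = 0.43216 nm

The electron orbits at approximately 0.43216 nm from the nucleus.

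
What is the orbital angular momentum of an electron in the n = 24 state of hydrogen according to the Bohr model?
2.531e-33 J·s (or 24ℏ)

In the Bohr model, angular momentum is quantized:
L = nℏ

where ℏ = h/(2π) = 1.05457e-34 J·s

For n = 24:
L = 24 × 1.05457e-34 J·s
L = 2.531e-33 J·s

This can also be written as L = 24ℏ.
The angular momentum is an integer multiple of the reduced Planck constant.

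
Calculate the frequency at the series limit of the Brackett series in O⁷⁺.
1.32e+16 Hz

The series limit corresponds to the transition from n = ∞ to n = 4.
This is the highest energy (shortest wavelength) transition in the Brackett series.

E_∞ = 0 eV
E_4 = -13.6057 × 8² / 4² = -54.4228000 eV

Energy at series limit:
ΔE = E_∞ - E_4 = 0 - (-54.4228000) = 54.4228000 eV
E = 54.4228000 eV × (1.602177 × 10⁻¹⁹ J/eV) = 8.7195e-18 J
f = E/h = 8.7195e-18 J / (6.62607 × 10⁻³⁴ J·s) = 1.32e+16 Hz

This energy equals the ionization energy from the n = 4 state of O⁷⁺.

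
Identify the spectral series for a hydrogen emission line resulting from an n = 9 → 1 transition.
Lyman series

The spectral series in hydrogen are named based on the final (lower) energy level:
- Lyman series: n_final = 1 (ultraviolet)
- Balmer series: n_final = 2 (visible/near-UV)
- Paschen series: n_final = 3 (infrared)
- Brackett series: n_final = 4 (infrared)
- Pfund series: n_final = 5 (far infrared)

Since this transition ends at n = 1, it belongs to the Lyman series.

For reference, this 9 → 1 line has photon energy
ΔE = 13.6057 eV × (1/1² - 1/9²) = 13.43772840 eV,
corresponding to wavelength λ = hc/ΔE = 1239.84 eV·nm / 13.43772840 eV = 92.265595 nm in the ultraviolet region.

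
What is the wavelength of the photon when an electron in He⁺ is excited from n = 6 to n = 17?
936.8382 nm

First, find the transition energy using E_n = -13.6057 Z² / n² eV:
E_6 = -13.6057 × 2² / 6² = -1.51174444 eV
E_17 = -13.6057 × 2² / 17² = -0.18831419 eV

Photon energy: |ΔE| = |E_17 - E_6| = 1.32343025 eV

Convert to wavelength using E = hc/λ with hc = 1239.84 eV·nm:
λ = hc/E = 1239.84 eV·nm / 1.32343025 eV
λ = 936.8382 nm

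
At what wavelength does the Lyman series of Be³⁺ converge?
5.69541 nm

The series limit corresponds to the transition from n = ∞ to n = 1.
This is the highest energy (shortest wavelength) transition in the Lyman series.

E_∞ = 0 eV
E_1 = -13.6057 × 4² / 1² = -217.6912000 eV

Energy at series limit:
ΔE = E_∞ - E_1 = 0 - (-217.6912000) = 217.6912000 eV
λ = hc/E = 1239.84 eV·nm / 217.6912000 eV = 5.69541 nm

This energy equals the ionization energy from the n = 1 state of Be³⁺.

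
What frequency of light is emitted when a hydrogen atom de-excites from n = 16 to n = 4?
1.93e+14 Hz

First, find the transition energy:
E_16 = -13.6057 / 16² = -0.053147 eV
E_4 = -13.6057 / 4² = -0.850356 eV
|ΔE| = |E_4 - E_16| = 0.797209 eV

Convert to Joules: E = 0.797209 eV × (1.602177 × 10⁻¹⁹ J/eV) = 1.2773e-19 J

Using E = hf:
f = E/h = 1.2773e-19 J / (6.62607 × 10⁻³⁴ J·s)
f = 1.93e+14 Hz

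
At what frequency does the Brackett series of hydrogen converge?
2.05615e+14 Hz

The series limit corresponds to the transition from n = ∞ to n = 4.
This is the highest energy (shortest wavelength) transition in the Brackett series.

E_∞ = 0 eV
E_4 = -13.6057 / 4² = -0.850356250 eV

Energy at series limit:
ΔE = E_∞ - E_4 = 0 - (-0.850356250) = 0.850356250 eV
E = 0.850356250 eV × (1.602177 × 10⁻¹⁹ J/eV) = 1.3624212e-19 J
f = E/h = 1.3624212e-19 J / (6.62607 × 10⁻³⁴ J·s) = 2.05615e+14 Hz

This energy equals the ionization energy from the n = 4 state of hydrogen.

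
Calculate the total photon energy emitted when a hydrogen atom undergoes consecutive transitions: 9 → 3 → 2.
3.233453 eV

The energy levels of hydrogen are E_n = -13.6057 / n² eV.

First transition (9 → 3):
ΔE₁ = |E_3 - E_9|
ΔE₁ = |-1.511744444444 - (-0.167971604938)| = 1.343772840 eV

Second transition (3 → 2):
ΔE₂ = |E_2 - E_3|
ΔE₂ = |-3.401425000000 - (-1.511744444444)| = 1.889680556 eV

Total energy released:
E_total = ΔE₁ + ΔE₂ = 1.343772840 + 1.889680556 = 3.233453 eV

Note: This equals the direct transition 9 → 2: 3.233453 eV ✓
Energy is conserved regardless of the path taken.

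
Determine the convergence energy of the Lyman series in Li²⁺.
122.45 eV

The series limit corresponds to the transition from n = ∞ to n = 1.
This is the highest energy (shortest wavelength) transition in the Lyman series.

E_∞ = 0 eV
E_1 = -13.6057 × 3² / 1² = -122.45 eV

Energy at series limit:
ΔE = E_∞ - E_1 = 0 - (-122.45) = 122.45 eV

This energy equals the ionization energy from the n = 1 state of Li²⁺.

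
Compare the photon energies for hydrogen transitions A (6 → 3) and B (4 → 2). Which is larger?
4 → 2

Calculate the energy for each transition:

Transition 6 → 3:
ΔE₁ = |E_3 - E_6| = |-13.6057/3² - (-13.6057/6²)|
ΔE₁ = |-1.511744444 - (-0.377936111)| = 1.133808 eV

Transition 4 → 2:
ΔE₂ = |E_2 - E_4| = |-13.6057/2² - (-13.6057/4²)|
ΔE₂ = |-3.401425000 - (-0.850356250)| = 2.551069 eV

Since 2.551069 eV > 1.133808 eV, the transition 4 → 2 emits the more energetic photon.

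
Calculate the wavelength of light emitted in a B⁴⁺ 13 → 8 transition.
375.476 nm

First, find the transition energy using E_n = -13.6057 Z² / n² eV:
E_13 = -13.6057 × 5² / 13² = -2.0126775 eV
E_8 = -13.6057 × 5² / 8² = -5.3147266 eV

Photon energy: |ΔE| = |E_8 - E_13| = 3.3020491 eV

Convert to wavelength using E = hc/λ with hc = 1239.84 eV·nm:
λ = hc/E = 1239.84 eV·nm / 3.3020491 eV
λ = 375.476 nm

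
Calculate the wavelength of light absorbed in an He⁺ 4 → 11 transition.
420.0498 nm

First, find the transition energy using E_n = -13.6057 Z² / n² eV:
E_4 = -13.6057 × 2² / 4² = -3.40142500 eV
E_11 = -13.6057 × 2² / 11² = -0.44977521 eV

Photon energy: |ΔE| = |E_11 - E_4| = 2.95164979 eV

Convert to wavelength using E = hc/λ with hc = 1239.84 eV·nm:
λ = hc/E = 1239.84 eV·nm / 2.95164979 eV
λ = 420.0498 nm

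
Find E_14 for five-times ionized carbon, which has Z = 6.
-2.49901 eV

For hydrogen-like ions, the energy levels scale with Z²:
E_n = -13.6057 Z² / n² eV

For C⁵⁺ (Z = 6) at n = 14:
E_14 = -13.6057 × 6² / 14²
E_14 = -13.6057 × 36 / 196
E_14 = -489.8052 / 196
E_14 = -2.49901 eV

The energy is 36 times more negative than hydrogen at the same n due to the stronger nuclear charge.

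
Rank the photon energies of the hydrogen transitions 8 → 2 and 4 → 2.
8 → 2

Calculate the energy for each transition:

Transition 8 → 2:
ΔE₁ = |E_2 - E_8| = |-13.6057/2² - (-13.6057/8²)|
ΔE₁ = |-3.40142500 - (-0.21258906)| = 3.18884 eV

Transition 4 → 2:
ΔE₂ = |E_2 - E_4| = |-13.6057/2² - (-13.6057/4²)|
ΔE₂ = |-3.40142500 - (-0.85035625)| = 2.55107 eV

Since 3.18884 eV > 2.55107 eV, the transition 8 → 2 emits the more energetic photon.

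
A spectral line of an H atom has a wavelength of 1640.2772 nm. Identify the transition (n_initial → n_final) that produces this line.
n = 12 → n = 4

First, find the photon energy from the wavelength (hc = 1239.84 eV·nm):
E = hc/λ = 1239.84 eV·nm / 1640.2772 nm = 0.75587224 eV

The energy levels of hydrogen satisfy E_n = -13.6057 / n² eV, so an emission n_i → n_f releases
ΔE = 13.6057 × (1/n_f² − 1/n_i²) eV.

Setting ΔE equal to the photon energy:
1/n_f² − 1/n_i² = 0.75587224 / 13.6057 = 0.055555557

Since 1/n_i² must be positive, we need 1/n_f² > 0.055555557, i.e. n_f ≤ 4. For each allowed n_f, solve n_i = (1/n_f² − 0.055555557)^(−1/2) and check whether it is a whole number:
  n_f = 1: 1/n_i² = 1.000000000 − 0.055555557 = 0.944444443 → n_i = 1.029  (not an integer) ✗
  n_f = 2: 1/n_i² = 0.250000000 − 0.055555557 = 0.194444443 → n_i = 2.268  (not an integer) ✗
  n_f = 3: 1/n_i² = 0.111111111 − 0.055555557 = 0.055555554 → n_i = 4.243  (not an integer) ✗
  n_f = 4: 1/n_i² = 0.062500000 − 0.055555557 = 0.006944443 → n_i = 12.000  → integer, n_i = 12 ✓

Only n_f = 4 gives an integer upper level, n_i = 12.

The transition is from n = 12 to n = 4 (emission).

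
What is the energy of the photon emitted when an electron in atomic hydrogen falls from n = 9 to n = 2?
3.2335 eV

The energy levels are E_n = -13.6057 eV / n².

Energy at n = 9: E_9 = -13.6057 / 9² = -0.1679716 eV
Energy at n = 2: E_2 = -13.6057 / 2² = -3.4014250 eV

For emission (electron falling to lower state), the photon energy is:
E_photon = E_9 - E_2 = |-0.1679716 - (-3.4014250)|
E_photon = 3.2335 eV

This energy is carried away by the emitted photon.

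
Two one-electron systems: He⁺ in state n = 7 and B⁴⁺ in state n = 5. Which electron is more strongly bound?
B⁴⁺ at n = 5 (E = -13.61 eV)

Using E_n = -13.6057 Z² / n² eV:

He⁺ (Z = 2) at n = 7:
E = -13.6057 × 2² / 7² = -13.6057 × 4 / 49 = -1.11067 eV

B⁴⁺ (Z = 5) at n = 5:
E = -13.6057 × 5² / 5² = -13.6057 × 25 / 25 = -13.60570 eV

Since -13.60570 eV < -1.11067 eV,
B⁴⁺ at n = 5 is more tightly bound (requires more energy to ionize).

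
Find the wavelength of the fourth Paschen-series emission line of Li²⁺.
111.6300 nm

The lines of a series are numbered from the longest wavelength (smallest ΔE) outward; the fourth line is the transition from n = n_f + 4 to n_f.
The Paschen series has all transitions ending at n_f = 3.

For Li²⁺ (Z = 3), the fourth line (δ-line) is the jump from n = 7 to n = 3:
E_7 = -13.6057 × 3² / 7² = -2.4990061 eV
E_3 = -13.6057 × 3² / 3² = -13.6057000 eV
ΔE = E_7 - E_3 = 11.1066939 eV

λ = hc/E = 1239.84 eV·nm / 11.1066939 eV
λ = 111.6300 nm

This is the δ-line of the Paschen series in Li²⁺.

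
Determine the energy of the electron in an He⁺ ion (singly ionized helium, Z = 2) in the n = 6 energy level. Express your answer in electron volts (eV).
-1.5117 eV

The energy levels of a hydrogen-like atom are given by:
E_n = -13.6057 Z² / n² eV  (with Z = 2 for He⁺)

For n = 6:
E_6 = -13.6057 × 2² / 6²
E_6 = -13.6057 × 4 / 36
E_6 = -1.5117 eV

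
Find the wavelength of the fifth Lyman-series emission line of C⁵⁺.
2.6036 nm

The lines of a series are numbered from the longest wavelength (smallest ΔE) outward; the fifth line is the transition from n = n_f + 5 to n_f.
The Lyman series has all transitions ending at n_f = 1.

For C⁵⁺ (Z = 6), the fifth line (ε-line) is the jump from n = 6 to n = 1:
E_6 = -13.6057 × 6² / 6² = -13.605700 eV
E_1 = -13.6057 × 6² / 1² = -489.805200 eV
ΔE = E_6 - E_1 = 476.199500 eV

λ = hc/E = 1239.84 eV·nm / 476.199500 eV
λ = 2.6036 nm

This is the ε-line of the Lyman series in C⁵⁺.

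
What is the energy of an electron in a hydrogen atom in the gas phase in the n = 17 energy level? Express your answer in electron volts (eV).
-0.0471 eV

The energy levels of a hydrogen-like atom are given by:
E_n = -13.6057 eV / n²

For n = 17:
E_17 = -13.6057 eV / 17²
E_17 = -13.6057 eV / 289
E_17 = -0.0471 eV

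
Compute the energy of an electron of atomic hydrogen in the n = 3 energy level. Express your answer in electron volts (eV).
-1.511744 eV

The energy levels of a hydrogen-like atom are given by:
E_n = -13.6057 eV / n²

For n = 3:
E_3 = -13.6057 eV / 3²
E_3 = -13.6057 eV / 9
E_3 = -1.511744 eV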